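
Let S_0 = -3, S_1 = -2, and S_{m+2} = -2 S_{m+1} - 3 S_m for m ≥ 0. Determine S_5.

S_2 = -2·(-2) - 3·(-3) = 13
S_3 = -2·13 - 3·(-2) = -20
S_4 = -2·(-20) - 3·13 = 1
S_5 = -2·1 - 3·(-20) = 58

58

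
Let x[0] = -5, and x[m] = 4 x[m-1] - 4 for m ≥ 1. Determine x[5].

-6484

x[1] = 4·(-5) - 4 = -24
x[2] = 4·(-24) - 4 = -100
x[3] = 4·(-100) - 4 = -404
x[4] = 4·(-404) - 4 = -1620
x[5] = 4·(-1620) - 4 = -6484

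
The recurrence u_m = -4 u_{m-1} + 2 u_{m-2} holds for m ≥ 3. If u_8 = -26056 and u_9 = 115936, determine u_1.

Rearranging, u_{m-2} = (u_m + 4 u_{m-1}) / 2.
u_7 = (115936 + 4·(-26056)) / 2 = 11712/2 = 5856
u_6 = (-26056 + 4·5856) / 2 = -2632/2 = -1316
u_5 = (5856 + 4·(-1316)) / 2 = 592/2 = 296
u_4 = (-1316 + 4·296) / 2 = -132/2 = -66
u_3 = (296 + 4·(-66)) / 2 = 32/2 = 16
u_2 = (-66 + 4·16) / 2 = -2/2 = -1
u_1 = (16 + 4·(-1)) / 2 = 12/2 = 6

6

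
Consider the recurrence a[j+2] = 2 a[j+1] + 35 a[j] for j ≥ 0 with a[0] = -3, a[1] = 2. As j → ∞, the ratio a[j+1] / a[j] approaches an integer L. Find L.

7

The characteristic equation is r^2 - 2r - 35 = 0, which factors as (r - 7)(r + 5) = 0.
So the roots are 7 and -5. Since |7| > |-5| and the coefficient of 7^j is non-zero, the ratio tends to 7.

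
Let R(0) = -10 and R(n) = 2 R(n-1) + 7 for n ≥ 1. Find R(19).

-1572871

The fixed point is 7/(1 - 2) = -7, so R(n) + 7 = 2(R(n-1) + 7).
Hence R(n) = -3·2^n - 7.
R(19) = -3·2^{19} - 7 = -3·524288 - 7 = -1572871.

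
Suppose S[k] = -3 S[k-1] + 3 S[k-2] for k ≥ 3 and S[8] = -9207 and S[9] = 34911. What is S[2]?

1

Rearranging, S[k-2] = (S[k] + 3 S[k-1]) / 3.
S[7] = (34911 + 3·(-9207)) / 3 = 7290/3 = 2430
S[6] = (-9207 + 3·2430) / 3 = -1917/3 = -639
S[5] = (2430 + 3·(-639)) / 3 = 513/3 = 171
S[4] = (-639 + 3·171) / 3 = -126/3 = -42
S[3] = (171 + 3·(-42)) / 3 = 45/3 = 15
S[2] = (-42 + 3·15) / 3 = 3/3 = 1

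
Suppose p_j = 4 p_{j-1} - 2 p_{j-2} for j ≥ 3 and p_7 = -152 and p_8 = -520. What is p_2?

5

Rearranging, p_{j-2} = (p_j - 4 p_{j-1}) / -2.
p_6 = (-520 - 4(-152)) / -2 = 88/-2 = -44
p_5 = (-152 - 4(-44)) / -2 = 24/-2 = -12
p_4 = (-44 - 4(-12)) / -2 = 4/-2 = -2
p_3 = (-12 - 4(-2)) / -2 = -4/-2 = 2
p_2 = (-2 - 4(2)) / -2 = -10/-2 = 5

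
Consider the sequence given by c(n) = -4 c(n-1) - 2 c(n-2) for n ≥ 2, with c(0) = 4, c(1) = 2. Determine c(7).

c(2) = -4·2 - 2·4 = -16
c(3) = -4·(-16) - 2·2 = 60
c(4) = -4·60 - 2·(-16) = -208
c(5) = -4·(-208) - 2·60 = 712
c(6) = -4·712 - 2·(-208) = -2432
c(7) = -4·(-2432) - 2·712 = 8304

8304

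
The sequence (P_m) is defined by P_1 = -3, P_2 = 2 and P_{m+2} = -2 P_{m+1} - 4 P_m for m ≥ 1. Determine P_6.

64

P_3 = -2(2) - 4(-3) = 8
P_4 = -2(8) - 4(2) = -24
P_5 = -2(-24) - 4(8) = 16
P_6 = -2(16) - 4(-24) = 64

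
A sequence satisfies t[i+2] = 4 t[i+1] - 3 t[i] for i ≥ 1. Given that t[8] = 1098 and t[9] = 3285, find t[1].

5

Rearranging, t[i-2] = (t[i] - 4 t[i-1]) / -3.
t[7] = (3285 - 4(1098)) / -3 = -1107/-3 = 369
t[6] = (1098 - 4(369)) / -3 = -378/-3 = 126
t[5] = (369 - 4(126)) / -3 = -135/-3 = 45
t[4] = (126 - 4(45)) / -3 = -54/-3 = 18
t[3] = (45 - 4(18)) / -3 = -27/-3 = 9
t[2] = (18 - 4(9)) / -3 = -18/-3 = 6
t[1] = (9 - 4(6)) / -3 = -15/-3 = 5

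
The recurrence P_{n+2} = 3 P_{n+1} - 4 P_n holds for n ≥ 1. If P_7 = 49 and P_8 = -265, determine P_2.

-5

Rearranging, P_{n-2} = (P_n - 3 P_{n-1}) / -4.
P_6 = (-265 - 3(49)) / -4 = -412/-4 = 103
P_5 = (49 - 3(103)) / -4 = -260/-4 = 65
P_4 = (103 - 3(65)) / -4 = -92/-4 = 23
P_3 = (65 - 3(23)) / -4 = -4/-4 = 1
P_2 = (23 - 3(1)) / -4 = 20/-4 = -5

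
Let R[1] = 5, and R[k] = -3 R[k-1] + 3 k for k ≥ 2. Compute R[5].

303

R[2] = -3*5 + 6 = -9
R[3] = -3*(-9) + 9 = 36
R[4] = -3*36 + 12 = -96
R[5] = -3*(-96) + 15 = 303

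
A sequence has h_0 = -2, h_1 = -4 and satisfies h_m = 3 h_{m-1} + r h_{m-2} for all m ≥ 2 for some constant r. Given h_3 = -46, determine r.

1

h_2 = -12 - 2r
h_3 = -36 - 10r
So -36 - 10r = -46, giving r = 1.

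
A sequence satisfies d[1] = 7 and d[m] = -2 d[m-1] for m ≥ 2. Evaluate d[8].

d[2] = -2(7) = -14
d[3] = -2(-14) = 28
d[4] = -2(28) = -56
d[5] = -2(-56) = 112
d[6] = -2(112) = -224
d[7] = -2(-224) = 448
d[8] = -2(448) = -896

-896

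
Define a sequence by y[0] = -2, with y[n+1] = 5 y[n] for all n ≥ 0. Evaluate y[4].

-1250

y[1] = 5(-2) = -10
y[2] = 5(-10) = -50
y[3] = 5(-50) = -250
y[4] = 5(-250) = -1250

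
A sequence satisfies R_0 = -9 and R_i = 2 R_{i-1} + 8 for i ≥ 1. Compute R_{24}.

-16777224

The fixed point is 8/(1 - 2) = -8, so R_i + 8 = 2(R_{i-1} + 8).
Hence R_i = -1·2^i - 8.
R_{24} = -1·2^{24} - 8 = -1·16777216 - 8 = -16777224.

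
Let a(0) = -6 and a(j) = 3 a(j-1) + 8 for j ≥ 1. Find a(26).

The fixed point is 8/(1 - 3) = -4, so a(j) + 4 = 3(a(j-1) + 4).
Hence a(j) = -2·3^j - 4.
a(26) = -2·3^{26} - 4 = -2·2541865828329 - 4 = -5083731656662.

-5083731656662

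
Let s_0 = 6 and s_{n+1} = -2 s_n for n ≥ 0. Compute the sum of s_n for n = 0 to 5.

-126

s_1 = -2(6) = -12
s_2 = -2(-12) = 24
s_3 = -2(24) = -48
s_4 = -2(-48) = 96
s_5 = -2(96) = -192
Sum = 6 + (-12) + 24 + (-48) + 96 + (-192) = -126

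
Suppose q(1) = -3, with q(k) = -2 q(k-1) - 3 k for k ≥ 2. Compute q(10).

672

q(2) = -2(-3) - 6 = 0
q(3) = -2(0) - 9 = -9
q(4) = -2(-9) - 12 = 6
q(5) = -2(6) - 15 = -27
q(6) = -2(-27) - 18 = 36
q(7) = -2(36) - 21 = -93
q(8) = -2(-93) - 24 = 162
q(9) = -2(162) - 27 = -351
q(10) = -2(-351) - 30 = 672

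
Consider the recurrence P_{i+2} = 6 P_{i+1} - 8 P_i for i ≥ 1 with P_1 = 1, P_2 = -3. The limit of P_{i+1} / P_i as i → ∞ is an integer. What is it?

4

The characteristic equation is r^2 - 6r + 8 = 0, which factors as (r - 4)(r - 2) = 0.
So the roots are 4 and 2. Since |4| > |2| and the coefficient of 4^i is non-zero, the ratio tends to 4.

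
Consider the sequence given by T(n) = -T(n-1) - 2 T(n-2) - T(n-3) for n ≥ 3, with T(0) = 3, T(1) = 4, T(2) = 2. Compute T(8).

T(3) = -2 - 2*4 - 3 = -13
T(4) = -(-13) - 2*2 - 4 = 5
T(5) = -5 - 2*(-13) - 2 = 19
T(6) = -19 - 2*5 - (-13) = -16
T(7) = -(-16) - 2*19 - 5 = -27
T(8) = -(-27) - 2*(-16) - 19 = 40

40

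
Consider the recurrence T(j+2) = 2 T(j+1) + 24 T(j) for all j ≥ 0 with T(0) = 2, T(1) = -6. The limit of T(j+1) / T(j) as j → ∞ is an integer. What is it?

The characteristic equation is r^2 - 2r - 24 = 0, which factors as (r - 6)(r + 4) = 0.
So the roots are 6 and -4. Since |6| > |-4| and the coefficient of 6^j is non-zero, the ratio tends to 6.

6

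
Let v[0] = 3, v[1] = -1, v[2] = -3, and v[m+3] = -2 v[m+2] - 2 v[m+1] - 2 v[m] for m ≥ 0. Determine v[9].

v[3] = -2·(-3) - 2·(-1) - 2·3 = 2
v[4] = -2·2 - 2·(-3) - 2·(-1) = 4
v[5] = -2·4 - 2·2 - 2·(-3) = -6
v[6] = -2·(-6) - 2·4 - 2·2 = 0
v[7] = -2·0 - 2·(-6) - 2·4 = 4
v[8] = -2·4 - 2·0 - 2·(-6) = 4
v[9] = -2·4 - 2·4 - 2·0 = -16

-16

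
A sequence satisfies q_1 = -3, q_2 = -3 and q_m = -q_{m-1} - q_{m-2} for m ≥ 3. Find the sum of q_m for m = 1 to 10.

-3

q_3 = -(-3) - (-3) = 6
q_4 = -6 - (-3) = -3
q_5 = -(-3) - 6 = -3
q_6 = -(-3) - (-3) = 6
q_7 = -6 - (-3) = -3
q_8 = -(-3) - 6 = -3
q_9 = -(-3) - (-3) = 6
q_{10} = -6 - (-3) = -3
Sum = (-3) + (-3) + 6 + (-3) + (-3) + 6 + (-3) + (-3) + 6 + (-3) = -3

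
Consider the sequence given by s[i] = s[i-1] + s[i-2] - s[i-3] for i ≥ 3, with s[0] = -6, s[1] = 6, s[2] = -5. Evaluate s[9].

s[3] = (-5) + 6 - (-6) = 7
s[4] = 7 + (-5) - 6 = -4
s[5] = (-4) + 7 - (-5) = 8
s[6] = 8 + (-4) - 7 = -3
s[7] = (-3) + 8 - (-4) = 9
s[8] = 9 + (-3) - 8 = -2
s[9] = (-2) + 9 - (-3) = 10

10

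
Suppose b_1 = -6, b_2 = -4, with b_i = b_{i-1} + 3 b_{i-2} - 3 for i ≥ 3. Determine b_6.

-241

b_3 = (-4) + 3(-6) - 3 = -25
b_4 = (-25) + 3(-4) - 3 = -40
b_5 = (-40) + 3(-25) - 3 = -118
b_6 = (-118) + 3(-40) - 3 = -241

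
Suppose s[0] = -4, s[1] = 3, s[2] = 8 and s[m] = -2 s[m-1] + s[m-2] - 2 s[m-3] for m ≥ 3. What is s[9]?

s[3] = -2(8) + 3 - 2(-4) = -5
s[4] = -2(-5) + 8 - 2(3) = 12
s[5] = -2(12) + (-5) - 2(8) = -45
s[6] = -2(-45) + 12 - 2(-5) = 112
s[7] = -2(112) + (-45) - 2(12) = -293
s[8] = -2(-293) + 112 - 2(-45) = 788
s[9] = -2(788) + (-293) - 2(112) = -2093

-2093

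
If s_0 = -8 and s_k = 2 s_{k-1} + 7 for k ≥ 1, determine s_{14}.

-16391

The fixed point is 7/(1 - 2) = -7, so s_k + 7 = 2(s_{k-1} + 7).
Hence s_k = -1·2^k - 7.
s_{14} = -1·2^{14} - 7 = -1·16384 - 7 = -16391.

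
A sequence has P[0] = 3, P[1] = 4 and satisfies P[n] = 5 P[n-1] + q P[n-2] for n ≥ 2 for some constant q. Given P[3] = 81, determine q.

-1

P[2] = 20 + 3q
P[3] = 100 + 19q
So 100 + 19q = 81, giving q = -1.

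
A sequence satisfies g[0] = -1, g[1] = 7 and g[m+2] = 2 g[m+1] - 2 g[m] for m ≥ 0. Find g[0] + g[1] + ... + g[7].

g[2] = 2(7) - 2(-1) = 16
g[3] = 2(16) - 2(7) = 18
g[4] = 2(18) - 2(16) = 4
g[5] = 2(4) - 2(18) = -28
g[6] = 2(-28) - 2(4) = -64
g[7] = 2(-64) - 2(-28) = -72
Sum = (-1) + 7 + 16 + 18 + 4 + (-28) + (-64) + (-72) = -120

-120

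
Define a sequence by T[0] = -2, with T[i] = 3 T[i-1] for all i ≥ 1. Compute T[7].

T[1] = 3·(-2) = -6
T[2] = 3·(-6) = -18
T[3] = 3·(-18) = -54
T[4] = 3·(-54) = -162
T[5] = 3·(-162) = -486
T[6] = 3·(-486) = -1458
T[7] = 3·(-1458) = -4374

-4374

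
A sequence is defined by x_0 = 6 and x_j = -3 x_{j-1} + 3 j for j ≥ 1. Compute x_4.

x_1 = -3*6 + 3 = -15
x_2 = -3*(-15) + 6 = 51
x_3 = -3*51 + 9 = -144
x_4 = -3*(-144) + 12 = 444

444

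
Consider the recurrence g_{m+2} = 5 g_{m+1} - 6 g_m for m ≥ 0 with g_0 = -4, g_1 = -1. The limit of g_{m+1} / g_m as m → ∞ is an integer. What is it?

3

The characteristic equation is r^2 - 5r + 6 = 0, which factors as (r - 3)(r - 2) = 0.
So the roots are 3 and 2. Since |3| > |2| and the coefficient of 3^m is non-zero, the ratio tends to 3.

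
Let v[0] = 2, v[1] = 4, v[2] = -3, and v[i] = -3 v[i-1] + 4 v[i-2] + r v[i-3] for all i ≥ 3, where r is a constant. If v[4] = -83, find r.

v[3] = 25 + 2r
v[4] = -87 - 2r
So -87 - 2r = -83, giving r = -2.

-2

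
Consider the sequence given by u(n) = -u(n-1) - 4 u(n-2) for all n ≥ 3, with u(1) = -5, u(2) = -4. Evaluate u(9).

u(3) = -(-4) - 4(-5) = 24
u(4) = -24 - 4(-4) = -8
u(5) = -(-8) - 4(24) = -88
u(6) = -(-88) - 4(-8) = 120
u(7) = -120 - 4(-88) = 232
u(8) = -232 - 4(120) = -712
u(9) = -(-712) - 4(232) = -216

-216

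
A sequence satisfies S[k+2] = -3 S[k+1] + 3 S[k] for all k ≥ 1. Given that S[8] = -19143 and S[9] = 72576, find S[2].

-7

Rearranging, S[k-2] = (S[k] + 3 S[k-1]) / 3.
S[7] = (72576 + 3·(-19143)) / 3 = 15147/3 = 5049
S[6] = (-19143 + 3·5049) / 3 = -3996/3 = -1332
S[5] = (5049 + 3·(-1332)) / 3 = 1053/3 = 351
S[4] = (-1332 + 3·351) / 3 = -279/3 = -93
S[3] = (351 + 3·(-93)) / 3 = 72/3 = 24
S[2] = (-93 + 3·24) / 3 = -21/3 = -7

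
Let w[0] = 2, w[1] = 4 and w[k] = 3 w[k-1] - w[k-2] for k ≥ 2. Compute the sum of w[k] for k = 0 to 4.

w[2] = 3·4 - 2 = 10
w[3] = 3·10 - 4 = 26
w[4] = 3·26 - 10 = 68
Sum = 2 + 4 + 10 + 26 + 68 = 110

110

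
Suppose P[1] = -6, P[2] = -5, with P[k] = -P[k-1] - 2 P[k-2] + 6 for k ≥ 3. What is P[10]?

157

P[3] = -(-5) - 2(-6) + 6 = 23
P[4] = -23 - 2(-5) + 6 = -7
P[5] = -(-7) - 2(23) + 6 = -33
P[6] = -(-33) - 2(-7) + 6 = 53
P[7] = -53 - 2(-33) + 6 = 19
P[8] = -19 - 2(53) + 6 = -119
P[9] = -(-119) - 2(19) + 6 = 87
P[10] = -87 - 2(-119) + 6 = 157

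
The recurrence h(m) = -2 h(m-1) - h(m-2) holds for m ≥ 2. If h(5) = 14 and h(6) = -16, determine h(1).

Rearranging, h(m-2) = -(h(m) + 2 h(m-1)).
h(4) = -(-16 + 2(14)) = -12
h(3) = -(14 + 2(-12)) = 10
h(2) = -(-12 + 2(10)) = -8
h(1) = -(10 + 2(-8)) = 6

6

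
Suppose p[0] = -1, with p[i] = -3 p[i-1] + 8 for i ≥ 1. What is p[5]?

p[1] = -3·(-1) + 8 = 11
p[2] = -3·11 + 8 = -25
p[3] = -3·(-25) + 8 = 83
p[4] = -3·83 + 8 = -241
p[5] = -3·(-241) + 8 = 731

731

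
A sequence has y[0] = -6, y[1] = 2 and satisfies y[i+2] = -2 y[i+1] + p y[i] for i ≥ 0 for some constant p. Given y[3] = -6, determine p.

-1

y[2] = -4 - 6p
y[3] = 8 + 14p
So 8 + 14p = -6, giving p = -1.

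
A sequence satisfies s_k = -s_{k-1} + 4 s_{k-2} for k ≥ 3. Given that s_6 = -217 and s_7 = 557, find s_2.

Rearranging, s_{k-2} = (s_k + s_{k-1}) / 4.
s_5 = (557 + (-217)) / 4 = 340/4 = 85
s_4 = (-217 + 85) / 4 = -132/4 = -33
s_3 = (85 + (-33)) / 4 = 52/4 = 13
s_2 = (-33 + 13) / 4 = -20/4 = -5

-5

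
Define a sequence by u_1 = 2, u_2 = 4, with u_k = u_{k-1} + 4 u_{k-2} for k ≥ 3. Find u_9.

3212

u_3 = 4 + 4(2) = 12
u_4 = 12 + 4(4) = 28
u_5 = 28 + 4(12) = 76
u_6 = 76 + 4(28) = 188
u_7 = 188 + 4(76) = 492
u_8 = 492 + 4(188) = 1244
u_9 = 1244 + 4(492) = 3212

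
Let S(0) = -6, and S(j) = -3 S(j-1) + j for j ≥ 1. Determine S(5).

1505

S(1) = -3(-6) + 1 = 19
S(2) = -3(19) + 2 = -55
S(3) = -3(-55) + 3 = 168
S(4) = -3(168) + 4 = -500
S(5) = -3(-500) + 5 = 1505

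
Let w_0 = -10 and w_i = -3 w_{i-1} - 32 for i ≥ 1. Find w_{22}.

-62762119226

The fixed point is -32/(1 + 3) = -8, so w_i + 8 = -3(w_{i-1} + 8).
Hence w_i = -2·(-3)^i - 8.
w_{22} = -2·(-3)^{22} - 8 = -2·31381059609 - 8 = -62762119226.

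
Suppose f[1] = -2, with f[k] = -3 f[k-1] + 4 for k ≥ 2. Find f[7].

f[2] = -3·(-2) + 4 = 10
f[3] = -3·10 + 4 = -26
f[4] = -3·(-26) + 4 = 82
f[5] = -3·82 + 4 = -242
f[6] = -3·(-242) + 4 = 730
f[7] = -3·730 + 4 = -2186

-2186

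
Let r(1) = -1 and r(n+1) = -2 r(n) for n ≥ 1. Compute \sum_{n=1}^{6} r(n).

21

r(2) = -2(-1) = 2
r(3) = -2(2) = -4
r(4) = -2(-4) = 8
r(5) = -2(8) = -16
r(6) = -2(-16) = 32
Sum = (-1) + 2 + (-4) + 8 + (-16) + 32 = 21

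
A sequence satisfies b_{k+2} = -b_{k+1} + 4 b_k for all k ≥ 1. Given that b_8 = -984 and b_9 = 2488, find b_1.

1

Rearranging, b_{k-2} = (b_k + b_{k-1}) / 4.
b_7 = (2488 + (-984)) / 4 = 1504/4 = 376
b_6 = (-984 + 376) / 4 = -608/4 = -152
b_5 = (376 + (-152)) / 4 = 224/4 = 56
b_4 = (-152 + 56) / 4 = -96/4 = -24
b_3 = (56 + (-24)) / 4 = 32/4 = 8
b_2 = (-24 + 8) / 4 = -16/4 = -4
b_1 = (8 + (-4)) / 4 = 4/4 = 1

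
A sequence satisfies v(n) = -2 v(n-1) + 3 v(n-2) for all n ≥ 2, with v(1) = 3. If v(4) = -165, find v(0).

-5

Let v(0) = x.
v(2) = -6 + 3x
v(3) = 21 - 6x
v(4) = -60 + 21x
So -60 + 21x = -165, giving x = -5.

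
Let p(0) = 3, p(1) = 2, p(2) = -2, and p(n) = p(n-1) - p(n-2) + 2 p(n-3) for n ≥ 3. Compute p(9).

2

p(3) = (-2) - 2 + 2*3 = 2
p(4) = 2 - (-2) + 2*2 = 8
p(5) = 8 - 2 + 2*(-2) = 2
p(6) = 2 - 8 + 2*2 = -2
p(7) = (-2) - 2 + 2*8 = 12
p(8) = 12 - (-2) + 2*2 = 18
p(9) = 18 - 12 + 2*(-2) = 2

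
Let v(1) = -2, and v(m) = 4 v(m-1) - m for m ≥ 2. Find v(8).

v(2) = 4*(-2) - 2 = -10
v(3) = 4*(-10) - 3 = -43
v(4) = 4*(-43) - 4 = -176
v(5) = 4*(-176) - 5 = -709
v(6) = 4*(-709) - 6 = -2842
v(7) = 4*(-2842) - 7 = -11375
v(8) = 4*(-11375) - 8 = -45508

-45508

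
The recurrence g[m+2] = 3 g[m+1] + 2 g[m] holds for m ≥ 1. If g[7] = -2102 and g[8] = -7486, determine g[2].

Rearranging, g[m-2] = (g[m] - 3 g[m-1]) / 2.
g[6] = (-7486 - 3(-2102)) / 2 = -1180/2 = -590
g[5] = (-2102 - 3(-590)) / 2 = -332/2 = -166
g[4] = (-590 - 3(-166)) / 2 = -92/2 = -46
g[3] = (-166 - 3(-46)) / 2 = -28/2 = -14
g[2] = (-46 - 3(-14)) / 2 = -4/2 = -2

-2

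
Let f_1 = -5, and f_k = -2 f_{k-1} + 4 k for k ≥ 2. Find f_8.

936

f_2 = -2*(-5) + 8 = 18
f_3 = -2*18 + 12 = -24
f_4 = -2*(-24) + 16 = 64
f_5 = -2*64 + 20 = -108
f_6 = -2*(-108) + 24 = 240
f_7 = -2*240 + 28 = -452
f_8 = -2*(-452) + 32 = 936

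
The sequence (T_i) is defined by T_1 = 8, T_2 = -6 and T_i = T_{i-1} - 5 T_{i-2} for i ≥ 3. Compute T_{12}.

T_3 = (-6) - 5(8) = -46
T_4 = (-46) - 5(-6) = -16
T_5 = (-16) - 5(-46) = 214
T_6 = 214 - 5(-16) = 294
T_7 = 294 - 5(214) = -776
T_8 = (-776) - 5(294) = -2246
T_9 = (-2246) - 5(-776) = 1634
T_{10} = 1634 - 5(-2246) = 12864
T_{11} = 12864 - 5(1634) = 4694
T_{12} = 4694 - 5(12864) = -59626

-59626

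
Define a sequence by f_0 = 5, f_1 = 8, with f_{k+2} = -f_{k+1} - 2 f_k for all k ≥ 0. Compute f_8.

f_2 = -8 - 2·5 = -18
f_3 = -(-18) - 2·8 = 2
f_4 = -2 - 2·(-18) = 34
f_5 = -34 - 2·2 = -38
f_6 = -(-38) - 2·34 = -30
f_7 = -(-30) - 2·(-38) = 106
f_8 = -106 - 2·(-30) = -46

-46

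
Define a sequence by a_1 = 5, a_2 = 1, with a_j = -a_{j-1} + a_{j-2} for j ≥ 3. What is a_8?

a_3 = -1 + 5 = 4
a_4 = -4 + 1 = -3
a_5 = -(-3) + 4 = 7
a_6 = -7 + (-3) = -10
a_7 = -(-10) + 7 = 17
a_8 = -17 + (-10) = -27

-27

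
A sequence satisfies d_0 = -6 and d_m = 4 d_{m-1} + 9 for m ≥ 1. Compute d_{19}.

-824633720835

The fixed point is 9/(1 - 4) = -3, so d_m + 3 = 4(d_{m-1} + 3).
Hence d_m = -3·4^m - 3.
d_{19} = -3·4^{19} - 3 = -3·274877906944 - 3 = -824633720835.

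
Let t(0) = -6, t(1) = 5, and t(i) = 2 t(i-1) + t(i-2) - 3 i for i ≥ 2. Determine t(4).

t(2) = 2*5 + (-6) - 6 = -2
t(3) = 2*(-2) + 5 - 9 = -8
t(4) = 2*(-8) + (-2) - 12 = -30

-30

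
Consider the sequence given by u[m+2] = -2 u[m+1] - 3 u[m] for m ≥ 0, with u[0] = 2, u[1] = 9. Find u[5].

u[2] = -2(9) - 3(2) = -24
u[3] = -2(-24) - 3(9) = 21
u[4] = -2(21) - 3(-24) = 30
u[5] = -2(30) - 3(21) = -123

-123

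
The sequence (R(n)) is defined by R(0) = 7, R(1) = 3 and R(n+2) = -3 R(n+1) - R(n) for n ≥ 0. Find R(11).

100488

R(2) = -3·3 - 7 = -16
R(3) = -3·(-16) - 3 = 45
R(4) = -3·45 - (-16) = -119
R(5) = -3·(-119) - 45 = 312
R(6) = -3·312 - (-119) = -817
R(7) = -3·(-817) - 312 = 2139
R(8) = -3·2139 - (-817) = -5600
R(9) = -3·(-5600) - 2139 = 14661
R(10) = -3·14661 - (-5600) = -38383
R(11) = -3·(-38383) - 14661 = 100488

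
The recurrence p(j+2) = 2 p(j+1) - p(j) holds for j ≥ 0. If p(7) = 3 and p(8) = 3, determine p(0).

Rearranging, p(j-2) = -(p(j) - 2 p(j-1)).
p(6) = -(3 - 2·3) = 3
p(5) = -(3 - 2·3) = 3
p(4) = -(3 - 2·3) = 3
p(3) = -(3 - 2·3) = 3
p(2) = -(3 - 2·3) = 3
p(1) = -(3 - 2·3) = 3
p(0) = -(3 - 2·3) = 3

3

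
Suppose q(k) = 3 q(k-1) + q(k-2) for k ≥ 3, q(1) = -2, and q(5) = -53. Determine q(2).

Let q(2) = v.
q(3) = -2 + 3v
q(4) = -6 + 10v
q(5) = -20 + 33v
So -20 + 33v = -53, giving v = -1.

-1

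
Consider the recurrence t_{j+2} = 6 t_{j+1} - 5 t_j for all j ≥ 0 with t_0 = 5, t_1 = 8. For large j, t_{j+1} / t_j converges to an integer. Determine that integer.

5

The characteristic equation is r^2 - 6r + 5 = 0, which factors as (r - 5)(r - 1) = 0.
So the roots are 5 and 1. Since |5| > |1| and the coefficient of 5^j is non-zero, the ratio tends to 5.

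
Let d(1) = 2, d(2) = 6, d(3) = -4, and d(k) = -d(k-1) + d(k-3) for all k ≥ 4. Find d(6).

-4

d(4) = -(-4) + 2 = 6
d(5) = -6 + 6 = 0
d(6) = -0 + (-4) = -4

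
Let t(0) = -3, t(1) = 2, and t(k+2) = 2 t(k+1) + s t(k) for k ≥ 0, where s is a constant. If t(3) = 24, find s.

-4

t(2) = 4 - 3s
t(3) = 8 - 4s
So 8 - 4s = 24, giving s = -4.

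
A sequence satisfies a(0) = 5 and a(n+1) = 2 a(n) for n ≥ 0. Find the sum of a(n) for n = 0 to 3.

a(1) = 2(5) = 10
a(2) = 2(10) = 20
a(3) = 2(20) = 40
Sum = 5 + 10 + 20 + 40 = 75

75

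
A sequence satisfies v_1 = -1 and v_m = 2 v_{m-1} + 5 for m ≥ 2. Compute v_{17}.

262139

The fixed point is 5/(1 - 2) = -5, so v_m + 5 = 2(v_{m-1} + 5).
Hence v_m = 4·2^{m-1} - 5.
v_{17} = 4·2^{16} - 5 = 4·65536 - 5 = 262139.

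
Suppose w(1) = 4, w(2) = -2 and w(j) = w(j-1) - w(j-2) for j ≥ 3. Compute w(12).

6

w(3) = (-2) - 4 = -6
w(4) = (-6) - (-2) = -4
w(5) = (-4) - (-6) = 2
w(6) = 2 - (-4) = 6
w(7) = 6 - 2 = 4
w(8) = 4 - 6 = -2
w(9) = (-2) - 4 = -6
w(10) = (-6) - (-2) = -4
w(11) = (-4) - (-6) = 2
w(12) = 2 - (-4) = 6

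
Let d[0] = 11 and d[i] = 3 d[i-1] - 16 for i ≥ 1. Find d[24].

The fixed point is -16/(1 - 3) = 8, so d[i] - 8 = 3(d[i-1] - 8).
Hence d[i] = 3·3^i + 8.
d[24] = 3·3^{24} + 8 = 3·282429536481 + 8 = 847288609451.

847288609451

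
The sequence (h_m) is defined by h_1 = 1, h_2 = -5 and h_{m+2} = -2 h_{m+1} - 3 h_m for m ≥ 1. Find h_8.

h_3 = -2(-5) - 3(1) = 7
h_4 = -2(7) - 3(-5) = 1
h_5 = -2(1) - 3(7) = -23
h_6 = -2(-23) - 3(1) = 43
h_7 = -2(43) - 3(-23) = -17
h_8 = -2(-17) - 3(43) = -95

-95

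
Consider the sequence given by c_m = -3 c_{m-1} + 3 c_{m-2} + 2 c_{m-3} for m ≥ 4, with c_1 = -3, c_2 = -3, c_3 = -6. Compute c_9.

c_4 = -3(-6) + 3(-3) + 2(-3) = 3
c_5 = -3(3) + 3(-6) + 2(-3) = -33
c_6 = -3(-33) + 3(3) + 2(-6) = 96
c_7 = -3(96) + 3(-33) + 2(3) = -381
c_8 = -3(-381) + 3(96) + 2(-33) = 1365
c_9 = -3(1365) + 3(-381) + 2(96) = -5046

-5046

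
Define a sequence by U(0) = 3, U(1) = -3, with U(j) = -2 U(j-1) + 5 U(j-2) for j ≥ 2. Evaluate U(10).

U(2) = -2*(-3) + 5*3 = 21
U(3) = -2*21 + 5*(-3) = -57
U(4) = -2*(-57) + 5*21 = 219
U(5) = -2*219 + 5*(-57) = -723
U(6) = -2*(-723) + 5*219 = 2541
U(7) = -2*2541 + 5*(-723) = -8697
U(8) = -2*(-8697) + 5*2541 = 30099
U(9) = -2*30099 + 5*(-8697) = -103683
U(10) = -2*(-103683) + 5*30099 = 357861

357861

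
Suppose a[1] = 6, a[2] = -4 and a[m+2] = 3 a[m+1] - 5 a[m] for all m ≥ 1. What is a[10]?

a[3] = 3·(-4) - 5·6 = -42
a[4] = 3·(-42) - 5·(-4) = -106
a[5] = 3·(-106) - 5·(-42) = -108
a[6] = 3·(-108) - 5·(-106) = 206
a[7] = 3·206 - 5·(-108) = 1158
a[8] = 3·1158 - 5·206 = 2444
a[9] = 3·2444 - 5·1158 = 1542
a[10] = 3·1542 - 5·2444 = -7594

-7594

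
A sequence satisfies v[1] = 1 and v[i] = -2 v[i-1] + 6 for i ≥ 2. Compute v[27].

-67108862

The fixed point is 6/(1 + 2) = 2, so v[i] - 2 = -2(v[i-1] - 2).
Hence v[i] = -1·(-2)^{i-1} + 2.
v[27] = -1·(-2)^{26} + 2 = -1·67108864 + 2 = -67108862.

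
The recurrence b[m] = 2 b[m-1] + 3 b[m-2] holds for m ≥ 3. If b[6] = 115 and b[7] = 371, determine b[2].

Rearranging, b[m-2] = (b[m] - 2 b[m-1]) / 3.
b[5] = (371 - 2·115) / 3 = 141/3 = 47
b[4] = (115 - 2·47) / 3 = 21/3 = 7
b[3] = (47 - 2·7) / 3 = 33/3 = 11
b[2] = (7 - 2·11) / 3 = -15/3 = -5

-5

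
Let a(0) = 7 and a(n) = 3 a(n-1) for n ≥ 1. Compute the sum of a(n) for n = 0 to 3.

a(1) = 3*7 = 21
a(2) = 3*21 = 63
a(3) = 3*63 = 189
Sum = 7 + 21 + 63 + 189 = 280

280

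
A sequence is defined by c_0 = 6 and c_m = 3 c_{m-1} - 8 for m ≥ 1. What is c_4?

c_1 = 3*6 - 8 = 10
c_2 = 3*10 - 8 = 22
c_3 = 3*22 - 8 = 58
c_4 = 3*58 - 8 = 166

166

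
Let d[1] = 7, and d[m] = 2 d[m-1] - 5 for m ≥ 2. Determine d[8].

261

d[2] = 2*7 - 5 = 9
d[3] = 2*9 - 5 = 13
d[4] = 2*13 - 5 = 21
d[5] = 2*21 - 5 = 37
d[6] = 2*37 - 5 = 69
d[7] = 2*69 - 5 = 133
d[8] = 2*133 - 5 = 261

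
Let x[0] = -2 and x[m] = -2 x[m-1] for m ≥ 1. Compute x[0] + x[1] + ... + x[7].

x[1] = -2·(-2) = 4
x[2] = -2·4 = -8
x[3] = -2·(-8) = 16
x[4] = -2·16 = -32
x[5] = -2·(-32) = 64
x[6] = -2·64 = -128
x[7] = -2·(-128) = 256
Sum = (-2) + 4 + (-8) + 16 + (-32) + 64 + (-128) + 256 = 170

170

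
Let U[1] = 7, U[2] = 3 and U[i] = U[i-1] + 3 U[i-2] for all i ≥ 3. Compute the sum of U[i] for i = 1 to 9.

U[3] = 3 + 3*7 = 24
U[4] = 24 + 3*3 = 33
U[5] = 33 + 3*24 = 105
U[6] = 105 + 3*33 = 204
U[7] = 204 + 3*105 = 519
U[8] = 519 + 3*204 = 1131
U[9] = 1131 + 3*519 = 2688
Sum = 7 + 3 + 24 + 33 + 105 + 204 + 519 + 1131 + 2688 = 4714

4714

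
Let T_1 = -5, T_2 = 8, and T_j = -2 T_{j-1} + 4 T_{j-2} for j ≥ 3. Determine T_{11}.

-399360

T_3 = -2·8 + 4·(-5) = -36
T_4 = -2·(-36) + 4·8 = 104
T_5 = -2·104 + 4·(-36) = -352
T_6 = -2·(-352) + 4·104 = 1120
T_7 = -2·1120 + 4·(-352) = -3648
T_8 = -2·(-3648) + 4·1120 = 11776
T_9 = -2·11776 + 4·(-3648) = -38144
T_{10} = -2·(-38144) + 4·11776 = 123392
T_{11} = -2·123392 + 4·(-38144) = -399360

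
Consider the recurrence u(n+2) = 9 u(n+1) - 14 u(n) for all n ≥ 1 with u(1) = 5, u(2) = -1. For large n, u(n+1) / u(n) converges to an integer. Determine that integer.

The characteristic equation is r^2 - 9r + 14 = 0, which factors as (r - 7)(r - 2) = 0.
So the roots are 7 and 2. Since |7| > |2| and the coefficient of 7^n is non-zero, the ratio tends to 7.

7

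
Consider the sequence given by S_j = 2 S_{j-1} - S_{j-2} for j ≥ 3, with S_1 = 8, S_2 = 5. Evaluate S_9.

S_3 = 2(5) - 8 = 2
S_4 = 2(2) - 5 = -1
S_5 = 2(-1) - 2 = -4
S_6 = 2(-4) - (-1) = -7
S_7 = 2(-7) - (-4) = -10
S_8 = 2(-10) - (-7) = -13
S_9 = 2(-13) - (-10) = -16

-16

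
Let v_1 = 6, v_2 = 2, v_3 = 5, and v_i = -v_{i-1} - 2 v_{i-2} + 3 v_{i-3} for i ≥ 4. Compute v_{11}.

-685

v_4 = -5 - 2*2 + 3*6 = 9
v_5 = -9 - 2*5 + 3*2 = -13
v_6 = -(-13) - 2*9 + 3*5 = 10
v_7 = -10 - 2*(-13) + 3*9 = 43
v_8 = -43 - 2*10 + 3*(-13) = -102
v_9 = -(-102) - 2*43 + 3*10 = 46
v_{10} = -46 - 2*(-102) + 3*43 = 287
v_{11} = -287 - 2*46 + 3*(-102) = -685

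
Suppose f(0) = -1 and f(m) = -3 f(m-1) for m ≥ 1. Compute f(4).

f(1) = -3·(-1) = 3
f(2) = -3·3 = -9
f(3) = -3·(-9) = 27
f(4) = -3·27 = -81

-81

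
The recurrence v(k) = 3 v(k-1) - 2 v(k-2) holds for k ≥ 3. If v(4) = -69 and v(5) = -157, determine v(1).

Rearranging, v(k-2) = (v(k) - 3 v(k-1)) / -2.
v(3) = (-157 - 3·(-69)) / -2 = 50/-2 = -25
v(2) = (-69 - 3·(-25)) / -2 = 6/-2 = -3
v(1) = (-25 - 3·(-3)) / -2 = -16/-2 = 8

8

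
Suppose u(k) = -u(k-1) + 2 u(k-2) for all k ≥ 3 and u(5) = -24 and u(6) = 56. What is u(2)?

Rearranging, u(k-2) = (u(k) + u(k-1)) / 2.
u(4) = (56 + (-24)) / 2 = 32/2 = 16
u(3) = (-24 + 16) / 2 = -8/2 = -4
u(2) = (16 + (-4)) / 2 = 12/2 = 6

6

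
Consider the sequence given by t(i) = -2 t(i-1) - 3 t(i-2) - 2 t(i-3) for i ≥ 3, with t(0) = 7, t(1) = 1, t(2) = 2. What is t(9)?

-161

t(3) = -2(2) - 3(1) - 2(7) = -21
t(4) = -2(-21) - 3(2) - 2(1) = 34
t(5) = -2(34) - 3(-21) - 2(2) = -9
t(6) = -2(-9) - 3(34) - 2(-21) = -42
t(7) = -2(-42) - 3(-9) - 2(34) = 43
t(8) = -2(43) - 3(-42) - 2(-9) = 58
t(9) = -2(58) - 3(43) - 2(-42) = -161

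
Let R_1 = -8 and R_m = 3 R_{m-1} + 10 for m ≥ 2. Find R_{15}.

The fixed point is 10/(1 - 3) = -5, so R_m + 5 = 3(R_{m-1} + 5).
Hence R_m = -3·3^{m-1} - 5.
R_{15} = -3·3^{14} - 5 = -3·4782969 - 5 = -14348912.

-14348912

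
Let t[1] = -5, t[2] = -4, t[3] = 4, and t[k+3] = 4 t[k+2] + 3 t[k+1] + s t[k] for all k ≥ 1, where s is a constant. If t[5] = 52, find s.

t[4] = 4 - 5s
t[5] = 28 - 24s
So 28 - 24s = 52, giving s = -1.

-1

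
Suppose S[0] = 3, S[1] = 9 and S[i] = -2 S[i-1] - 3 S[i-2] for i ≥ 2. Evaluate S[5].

S[2] = -2(9) - 3(3) = -27
S[3] = -2(-27) - 3(9) = 27
S[4] = -2(27) - 3(-27) = 27
S[5] = -2(27) - 3(27) = -135

-135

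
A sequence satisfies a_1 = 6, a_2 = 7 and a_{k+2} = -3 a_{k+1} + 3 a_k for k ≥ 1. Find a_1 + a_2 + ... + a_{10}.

a_3 = -3·7 + 3·6 = -3
a_4 = -3·(-3) + 3·7 = 30
a_5 = -3·30 + 3·(-3) = -99
a_6 = -3·(-99) + 3·30 = 387
a_7 = -3·387 + 3·(-99) = -1458
a_8 = -3·(-1458) + 3·387 = 5535
a_9 = -3·5535 + 3·(-1458) = -20979
a_{10} = -3·(-20979) + 3·5535 = 79542
Sum = 6 + 7 + (-3) + 30 + (-99) + 387 + (-1458) + 5535 + (-20979) + 79542 = 62968

62968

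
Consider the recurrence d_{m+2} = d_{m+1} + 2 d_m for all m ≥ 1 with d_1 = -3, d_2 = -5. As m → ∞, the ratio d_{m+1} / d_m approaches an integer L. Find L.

The characteristic equation is r^2 - r - 2 = 0, which factors as (r - 2)(r + 1) = 0.
So the roots are 2 and -1. Since |2| > |-1| and the coefficient of 2^m is non-zero, the ratio tends to 2.

2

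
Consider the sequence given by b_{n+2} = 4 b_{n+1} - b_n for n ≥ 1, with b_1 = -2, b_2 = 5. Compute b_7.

b_3 = 4*5 - (-2) = 22
b_4 = 4*22 - 5 = 83
b_5 = 4*83 - 22 = 310
b_6 = 4*310 - 83 = 1157
b_7 = 4*1157 - 310 = 4318

4318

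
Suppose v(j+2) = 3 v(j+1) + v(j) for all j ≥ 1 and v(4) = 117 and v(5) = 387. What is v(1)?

9

Rearranging, v(j-2) = v(j) - 3 v(j-1).
v(3) = 387 - 3(117) = 36
v(2) = 117 - 3(36) = 9
v(1) = 36 - 3(9) = 9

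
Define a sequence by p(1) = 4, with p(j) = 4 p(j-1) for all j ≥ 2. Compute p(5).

p(2) = 4·4 = 16
p(3) = 4·16 = 64
p(4) = 4·64 = 256
p(5) = 4·256 = 1024

1024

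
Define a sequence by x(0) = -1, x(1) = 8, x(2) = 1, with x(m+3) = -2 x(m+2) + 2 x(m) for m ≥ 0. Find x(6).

84

x(3) = -2*1 + 2*(-1) = -4
x(4) = -2*(-4) + 2*8 = 24
x(5) = -2*24 + 2*1 = -46
x(6) = -2*(-46) + 2*(-4) = 84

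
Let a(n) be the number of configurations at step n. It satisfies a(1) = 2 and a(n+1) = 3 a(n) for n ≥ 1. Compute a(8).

4374

a(2) = 3*2 = 6
a(3) = 3*6 = 18
a(4) = 3*18 = 54
a(5) = 3*54 = 162
a(6) = 3*162 = 486
a(7) = 3*486 = 1458
a(8) = 3*1458 = 4374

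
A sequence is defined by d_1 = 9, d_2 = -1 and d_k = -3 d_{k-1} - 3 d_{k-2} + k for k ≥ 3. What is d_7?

d_3 = -3*(-1) - 3*9 + 3 = -21
d_4 = -3*(-21) - 3*(-1) + 4 = 70
d_5 = -3*70 - 3*(-21) + 5 = -142
d_6 = -3*(-142) - 3*70 + 6 = 222
d_7 = -3*222 - 3*(-142) + 7 = -233

-233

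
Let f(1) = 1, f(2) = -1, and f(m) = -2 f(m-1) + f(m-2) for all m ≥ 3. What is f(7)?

f(3) = -2(-1) + 1 = 3
f(4) = -2(3) + (-1) = -7
f(5) = -2(-7) + 3 = 17
f(6) = -2(17) + (-7) = -41
f(7) = -2(-41) + 17 = 99

99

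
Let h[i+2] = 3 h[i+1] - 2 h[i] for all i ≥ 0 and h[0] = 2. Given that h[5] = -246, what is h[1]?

Let h[1] = x.
h[2] = -4 + 3x
h[3] = -12 + 7x
h[4] = -28 + 15x
h[5] = -60 + 31x
So -60 + 31x = -246, giving x = -6.

-6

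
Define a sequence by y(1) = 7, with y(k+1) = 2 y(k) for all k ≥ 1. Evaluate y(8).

y(2) = 2·7 = 14
y(3) = 2·14 = 28
y(4) = 2·28 = 56
y(5) = 2·56 = 112
y(6) = 2·112 = 224
y(7) = 2·224 = 448
y(8) = 2·448 = 896

896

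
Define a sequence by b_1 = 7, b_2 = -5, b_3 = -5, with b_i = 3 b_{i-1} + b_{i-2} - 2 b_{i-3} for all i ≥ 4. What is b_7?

b_4 = 3*(-5) + (-5) - 2*7 = -34
b_5 = 3*(-34) + (-5) - 2*(-5) = -97
b_6 = 3*(-97) + (-34) - 2*(-5) = -315
b_7 = 3*(-315) + (-97) - 2*(-34) = -974

-974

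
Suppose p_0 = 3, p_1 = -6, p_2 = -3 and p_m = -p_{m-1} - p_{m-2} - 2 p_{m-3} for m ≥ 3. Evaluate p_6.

p_3 = -(-3) - (-6) - 2(3) = 3
p_4 = -3 - (-3) - 2(-6) = 12
p_5 = -12 - 3 - 2(-3) = -9
p_6 = -(-9) - 12 - 2(3) = -9

-9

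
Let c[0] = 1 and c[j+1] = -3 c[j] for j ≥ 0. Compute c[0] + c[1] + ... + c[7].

c[1] = -3*1 = -3
c[2] = -3*(-3) = 9
c[3] = -3*9 = -27
c[4] = -3*(-27) = 81
c[5] = -3*81 = -243
c[6] = -3*(-243) = 729
c[7] = -3*729 = -2187
Sum = 1 + (-3) + 9 + (-27) + 81 + (-243) + 729 + (-2187) = -1640

-1640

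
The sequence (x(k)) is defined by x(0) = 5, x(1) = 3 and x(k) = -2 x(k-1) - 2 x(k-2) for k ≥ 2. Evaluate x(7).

-104

x(2) = -2*3 - 2*5 = -16
x(3) = -2*(-16) - 2*3 = 26
x(4) = -2*26 - 2*(-16) = -20
x(5) = -2*(-20) - 2*26 = -12
x(6) = -2*(-12) - 2*(-20) = 64
x(7) = -2*64 - 2*(-12) = -104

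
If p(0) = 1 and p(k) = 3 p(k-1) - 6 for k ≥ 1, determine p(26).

The fixed point is -6/(1 - 3) = 3, so p(k) - 3 = 3(p(k-1) - 3).
Hence p(k) = -2·3^k + 3.
p(26) = -2·3^{26} + 3 = -2·2541865828329 + 3 = -5083731656655.

-5083731656655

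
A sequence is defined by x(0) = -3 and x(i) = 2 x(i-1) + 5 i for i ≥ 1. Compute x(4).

x(1) = 2(-3) + 5 = -1
x(2) = 2(-1) + 10 = 8
x(3) = 2(8) + 15 = 31
x(4) = 2(31) + 20 = 82

82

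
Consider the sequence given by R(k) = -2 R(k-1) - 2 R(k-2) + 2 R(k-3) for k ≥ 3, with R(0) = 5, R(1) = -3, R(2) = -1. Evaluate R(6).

32

R(3) = -2(-1) - 2(-3) + 2(5) = 18
R(4) = -2(18) - 2(-1) + 2(-3) = -40
R(5) = -2(-40) - 2(18) + 2(-1) = 42
R(6) = -2(42) - 2(-40) + 2(18) = 32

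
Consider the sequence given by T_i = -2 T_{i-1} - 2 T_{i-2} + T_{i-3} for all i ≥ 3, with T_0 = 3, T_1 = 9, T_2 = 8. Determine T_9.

289

T_3 = -2·8 - 2·9 + 3 = -31
T_4 = -2·(-31) - 2·8 + 9 = 55
T_5 = -2·55 - 2·(-31) + 8 = -40
T_6 = -2·(-40) - 2·55 + (-31) = -61
T_7 = -2·(-61) - 2·(-40) + 55 = 257
T_8 = -2·257 - 2·(-61) + (-40) = -432
T_9 = -2·(-432) - 2·257 + (-61) = 289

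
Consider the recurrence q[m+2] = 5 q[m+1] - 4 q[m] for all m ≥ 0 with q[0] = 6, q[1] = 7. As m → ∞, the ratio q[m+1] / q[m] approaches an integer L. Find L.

The characteristic equation is r^2 - 5r + 4 = 0, which factors as (r - 4)(r - 1) = 0.
So the roots are 4 and 1. Since |4| > |1| and the coefficient of 4^m is non-zero, the ratio tends to 4.

4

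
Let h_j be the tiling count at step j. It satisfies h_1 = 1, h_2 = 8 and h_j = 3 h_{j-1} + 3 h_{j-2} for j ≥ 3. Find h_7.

h_3 = 3*8 + 3*1 = 27
h_4 = 3*27 + 3*8 = 105
h_5 = 3*105 + 3*27 = 396
h_6 = 3*396 + 3*105 = 1503
h_7 = 3*1503 + 3*396 = 5697

5697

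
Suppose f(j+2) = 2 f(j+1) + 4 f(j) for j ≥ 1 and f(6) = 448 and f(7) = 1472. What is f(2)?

Rearranging, f(j-2) = (f(j) - 2 f(j-1)) / 4.
f(5) = (1472 - 2(448)) / 4 = 576/4 = 144
f(4) = (448 - 2(144)) / 4 = 160/4 = 40
f(3) = (144 - 2(40)) / 4 = 64/4 = 16
f(2) = (40 - 2(16)) / 4 = 8/4 = 2

2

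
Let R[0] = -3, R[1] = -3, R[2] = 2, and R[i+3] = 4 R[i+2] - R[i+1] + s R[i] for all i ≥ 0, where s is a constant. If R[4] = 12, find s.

R[3] = 11 - 3s
R[4] = 42 - 15s
So 42 - 15s = 12, giving s = 2.

2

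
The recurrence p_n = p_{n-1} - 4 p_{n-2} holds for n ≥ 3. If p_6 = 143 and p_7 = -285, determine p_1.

6

Rearranging, p_{n-2} = (p_n - p_{n-1}) / -4.
p_5 = (-285 - 143) / -4 = -428/-4 = 107
p_4 = (143 - 107) / -4 = 36/-4 = -9
p_3 = (107 - (-9)) / -4 = 116/-4 = -29
p_2 = (-9 - (-29)) / -4 = 20/-4 = -5
p_1 = (-29 - (-5)) / -4 = -24/-4 = 6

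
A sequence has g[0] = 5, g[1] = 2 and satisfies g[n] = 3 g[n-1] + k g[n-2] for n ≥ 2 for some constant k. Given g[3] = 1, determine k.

-1

g[2] = 6 + 5k
g[3] = 18 + 17k
So 18 + 17k = 1, giving k = -1.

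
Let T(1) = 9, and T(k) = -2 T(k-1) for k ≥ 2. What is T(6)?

-288

T(2) = -2*9 = -18
T(3) = -2*(-18) = 36
T(4) = -2*36 = -72
T(5) = -2*(-72) = 144
T(6) = -2*144 = -288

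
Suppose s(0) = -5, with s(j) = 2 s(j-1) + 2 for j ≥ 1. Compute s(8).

-770

s(1) = 2·(-5) + 2 = -8
s(2) = 2·(-8) + 2 = -14
s(3) = 2·(-14) + 2 = -26
s(4) = 2·(-26) + 2 = -50
s(5) = 2·(-50) + 2 = -98
s(6) = 2·(-98) + 2 = -194
s(7) = 2·(-194) + 2 = -386
s(8) = 2·(-386) + 2 = -770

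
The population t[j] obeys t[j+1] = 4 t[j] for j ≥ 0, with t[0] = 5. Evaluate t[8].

327680

t[1] = 4(5) = 20
t[2] = 4(20) = 80
t[3] = 4(80) = 320
t[4] = 4(320) = 1280
t[5] = 4(1280) = 5120
t[6] = 4(5120) = 20480
t[7] = 4(20480) = 81920
t[8] = 4(81920) = 327680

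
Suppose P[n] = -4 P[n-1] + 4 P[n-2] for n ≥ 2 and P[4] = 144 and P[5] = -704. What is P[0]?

-3

Rearranging, P[n-2] = (P[n] + 4 P[n-1]) / 4.
P[3] = (-704 + 4·144) / 4 = -128/4 = -32
P[2] = (144 + 4·(-32)) / 4 = 16/4 = 4
P[1] = (-32 + 4·4) / 4 = -16/4 = -4
P[0] = (4 + 4·(-4)) / 4 = -12/4 = -3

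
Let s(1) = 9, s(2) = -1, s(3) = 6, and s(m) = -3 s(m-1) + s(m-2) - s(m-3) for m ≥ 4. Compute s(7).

s(4) = -3·6 + (-1) - 9 = -28
s(5) = -3·(-28) + 6 - (-1) = 91
s(6) = -3·91 + (-28) - 6 = -307
s(7) = -3·(-307) + 91 - (-28) = 1040

1040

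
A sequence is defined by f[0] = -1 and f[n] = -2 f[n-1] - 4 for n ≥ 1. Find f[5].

-12

f[1] = -2(-1) - 4 = -2
f[2] = -2(-2) - 4 = 0
f[3] = -2(0) - 4 = -4
f[4] = -2(-4) - 4 = 4
f[5] = -2(4) - 4 = -12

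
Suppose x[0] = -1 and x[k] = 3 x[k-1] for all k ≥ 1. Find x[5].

-243

x[1] = 3(-1) = -3
x[2] = 3(-3) = -9
x[3] = 3(-9) = -27
x[4] = 3(-27) = -81
x[5] = 3(-81) = -243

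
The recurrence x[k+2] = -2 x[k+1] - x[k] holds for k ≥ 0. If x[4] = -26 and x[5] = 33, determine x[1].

5

Rearranging, x[k-2] = -(x[k] + 2 x[k-1]).
x[3] = -(33 + 2(-26)) = 19
x[2] = -(-26 + 2(19)) = -12
x[1] = -(19 + 2(-12)) = 5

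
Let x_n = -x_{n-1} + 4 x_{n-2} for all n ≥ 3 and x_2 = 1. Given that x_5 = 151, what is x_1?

8

Let x_1 = z.
x_3 = -1 + 4z
x_4 = 5 - 4z
x_5 = -9 + 20z
So -9 + 20z = 151, giving z = 8.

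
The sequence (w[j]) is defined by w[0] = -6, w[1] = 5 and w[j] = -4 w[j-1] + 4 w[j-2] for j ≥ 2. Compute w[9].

2514176

w[2] = -4*5 + 4*(-6) = -44
w[3] = -4*(-44) + 4*5 = 196
w[4] = -4*196 + 4*(-44) = -960
w[5] = -4*(-960) + 4*196 = 4624
w[6] = -4*4624 + 4*(-960) = -22336
w[7] = -4*(-22336) + 4*4624 = 107840
w[8] = -4*107840 + 4*(-22336) = -520704
w[9] = -4*(-520704) + 4*107840 = 2514176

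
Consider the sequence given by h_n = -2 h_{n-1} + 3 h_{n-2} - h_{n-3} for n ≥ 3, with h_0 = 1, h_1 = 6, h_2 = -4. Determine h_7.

h_3 = -2*(-4) + 3*6 - 1 = 25
h_4 = -2*25 + 3*(-4) - 6 = -68
h_5 = -2*(-68) + 3*25 - (-4) = 215
h_6 = -2*215 + 3*(-68) - 25 = -659
h_7 = -2*(-659) + 3*215 - (-68) = 2031

2031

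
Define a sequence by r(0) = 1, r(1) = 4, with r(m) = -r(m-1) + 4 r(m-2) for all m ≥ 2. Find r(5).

r(2) = -4 + 4·1 = 0
r(3) = -0 + 4·4 = 16
r(4) = -16 + 4·0 = -16
r(5) = -(-16) + 4·16 = 80

80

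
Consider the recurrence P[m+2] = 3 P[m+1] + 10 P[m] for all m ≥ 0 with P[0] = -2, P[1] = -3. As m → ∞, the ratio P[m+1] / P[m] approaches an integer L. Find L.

5

The characteristic equation is r^2 - 3r - 10 = 0, which factors as (r - 5)(r + 2) = 0.
So the roots are 5 and -2. Since |5| > |-2| and the coefficient of 5^m is non-zero, the ratio tends to 5.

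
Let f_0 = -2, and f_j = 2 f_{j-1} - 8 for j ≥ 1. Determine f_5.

f_1 = 2·(-2) - 8 = -12
f_2 = 2·(-12) - 8 = -32
f_3 = 2·(-32) - 8 = -72
f_4 = 2·(-72) - 8 = -152
f_5 = 2·(-152) - 8 = -312

-312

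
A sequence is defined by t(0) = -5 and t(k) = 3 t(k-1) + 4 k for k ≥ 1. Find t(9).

t(1) = 3*(-5) + 4 = -11
t(2) = 3*(-11) + 8 = -25
t(3) = 3*(-25) + 12 = -63
t(4) = 3*(-63) + 16 = -173
t(5) = 3*(-173) + 20 = -499
t(6) = 3*(-499) + 24 = -1473
t(7) = 3*(-1473) + 28 = -4391
t(8) = 3*(-4391) + 32 = -13141
t(9) = 3*(-13141) + 36 = -39387

-39387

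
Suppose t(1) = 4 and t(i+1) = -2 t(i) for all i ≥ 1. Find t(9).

1024

t(2) = -2(4) = -8
t(3) = -2(-8) = 16
t(4) = -2(16) = -32
t(5) = -2(-32) = 64
t(6) = -2(64) = -128
t(7) = -2(-128) = 256
t(8) = -2(256) = -512
t(9) = -2(-512) = 1024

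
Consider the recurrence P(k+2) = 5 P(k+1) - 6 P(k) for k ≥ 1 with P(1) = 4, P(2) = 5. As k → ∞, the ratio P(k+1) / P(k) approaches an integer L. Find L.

3

The characteristic equation is r^2 - 5r + 6 = 0, which factors as (r - 3)(r - 2) = 0.
So the roots are 3 and 2. Since |3| > |2| and the coefficient of 3^k is non-zero, the ratio tends to 3.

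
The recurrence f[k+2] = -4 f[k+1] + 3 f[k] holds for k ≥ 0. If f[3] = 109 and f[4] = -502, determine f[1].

7

Rearranging, f[k-2] = (f[k] + 4 f[k-1]) / 3.
f[2] = (-502 + 4·109) / 3 = -66/3 = -22
f[1] = (109 + 4·(-22)) / 3 = 21/3 = 7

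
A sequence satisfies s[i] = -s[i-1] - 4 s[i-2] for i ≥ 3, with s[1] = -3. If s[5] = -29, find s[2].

Let s[2] = x.
s[3] = 12 - x
s[4] = -12 - 3x
s[5] = -36 + 7x
So -36 + 7x = -29, giving x = 1.

1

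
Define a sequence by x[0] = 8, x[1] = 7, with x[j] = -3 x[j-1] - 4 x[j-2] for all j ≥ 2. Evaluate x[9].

-2381

x[2] = -3*7 - 4*8 = -53
x[3] = -3*(-53) - 4*7 = 131
x[4] = -3*131 - 4*(-53) = -181
x[5] = -3*(-181) - 4*131 = 19
x[6] = -3*19 - 4*(-181) = 667
x[7] = -3*667 - 4*19 = -2077
x[8] = -3*(-2077) - 4*667 = 3563
x[9] = -3*3563 - 4*(-2077) = -2381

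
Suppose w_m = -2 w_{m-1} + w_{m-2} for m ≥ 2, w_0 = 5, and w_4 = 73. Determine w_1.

Let w_1 = v.
w_2 = 5 - 2v
w_3 = -10 + 5v
w_4 = 25 - 12v
So 25 - 12v = 73, giving v = -4.

-4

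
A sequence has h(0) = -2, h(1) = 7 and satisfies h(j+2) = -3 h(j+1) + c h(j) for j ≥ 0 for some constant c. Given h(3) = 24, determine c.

-3

h(2) = -21 - 2c
h(3) = 63 + 13c
So 63 + 13c = 24, giving c = -3.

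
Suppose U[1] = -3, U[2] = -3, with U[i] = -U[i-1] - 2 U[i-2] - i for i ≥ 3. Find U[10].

U[3] = -(-3) - 2*(-3) - 3 = 6
U[4] = -6 - 2*(-3) - 4 = -4
U[5] = -(-4) - 2*6 - 5 = -13
U[6] = -(-13) - 2*(-4) - 6 = 15
U[7] = -15 - 2*(-13) - 7 = 4
U[8] = -4 - 2*15 - 8 = -42
U[9] = -(-42) - 2*4 - 9 = 25
U[10] = -25 - 2*(-42) - 10 = 49

49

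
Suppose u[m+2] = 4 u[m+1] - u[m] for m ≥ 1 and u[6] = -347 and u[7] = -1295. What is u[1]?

-5

Rearranging, u[m-2] = -(u[m] - 4 u[m-1]).
u[5] = -(-1295 - 4·(-347)) = -93
u[4] = -(-347 - 4·(-93)) = -25
u[3] = -(-93 - 4·(-25)) = -7
u[2] = -(-25 - 4·(-7)) = -3
u[1] = -(-7 - 4·(-3)) = -5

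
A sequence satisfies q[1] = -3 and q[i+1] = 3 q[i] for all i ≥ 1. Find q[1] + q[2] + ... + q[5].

-363

q[2] = 3·(-3) = -9
q[3] = 3·(-9) = -27
q[4] = 3·(-27) = -81
q[5] = 3·(-81) = -243
Sum = (-3) + (-9) + (-27) + (-81) + (-243) = -363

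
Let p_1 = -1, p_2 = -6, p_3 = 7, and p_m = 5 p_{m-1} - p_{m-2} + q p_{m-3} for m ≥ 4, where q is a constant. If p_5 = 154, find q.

4

p_4 = 41 - q
p_5 = 198 - 11q
So 198 - 11q = 154, giving q = 4.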